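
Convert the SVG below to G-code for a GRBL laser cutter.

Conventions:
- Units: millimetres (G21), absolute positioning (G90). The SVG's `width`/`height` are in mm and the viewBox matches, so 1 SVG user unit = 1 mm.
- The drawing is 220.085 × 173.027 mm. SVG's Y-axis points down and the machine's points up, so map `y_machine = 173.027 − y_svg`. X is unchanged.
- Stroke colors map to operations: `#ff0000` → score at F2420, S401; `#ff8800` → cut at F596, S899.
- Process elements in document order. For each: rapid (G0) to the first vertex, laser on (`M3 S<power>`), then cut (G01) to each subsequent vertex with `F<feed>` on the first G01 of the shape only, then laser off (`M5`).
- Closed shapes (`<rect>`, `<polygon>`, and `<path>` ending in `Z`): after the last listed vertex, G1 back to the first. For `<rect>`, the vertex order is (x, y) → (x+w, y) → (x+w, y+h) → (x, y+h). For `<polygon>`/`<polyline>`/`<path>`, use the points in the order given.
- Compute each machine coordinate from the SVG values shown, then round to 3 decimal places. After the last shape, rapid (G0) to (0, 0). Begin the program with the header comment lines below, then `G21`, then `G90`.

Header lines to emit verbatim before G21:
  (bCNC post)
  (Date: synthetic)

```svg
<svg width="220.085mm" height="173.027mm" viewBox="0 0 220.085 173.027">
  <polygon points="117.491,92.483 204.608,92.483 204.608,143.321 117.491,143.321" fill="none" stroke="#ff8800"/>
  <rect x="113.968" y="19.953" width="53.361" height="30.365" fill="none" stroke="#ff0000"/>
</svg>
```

viewBox `0 0 220.085 173.027` with mm width/height → 1 unit = 1 mm. Flip: y_m = 173.027 − y_svg.

**Shape 1** — `<polygon>` rectangle, stroke `#ff8800` → cut (S899, F596). Machine vertices: (117.491,80.544) → (204.608,80.544) → (204.608,29.706) → (117.491,29.706) → (117.491,80.544). Closed: final G1 returns to the first vertex.

**Shape 2** — `<rect>` rectangle, stroke `#ff0000` → score (S401, F2420). Machine vertices: (113.968,153.074) → (167.329,153.074) → (167.329,122.709) → (113.968,122.709) → (113.968,153.074). Closed: final G1 returns to the first vertex.

(bCNC post)
(Date: synthetic)
G21
G90
G0 X117.491 Y80.544
M3 S899
G01 X204.608 Y80.544 F596
G01 X204.608 Y29.706
G01 X117.491 Y29.706
G01 X117.491 Y80.544
M5
G0 X113.968 Y153.074
M3 S401
G01 X167.329 Y153.074 F2420
G01 X167.329 Y122.709
G01 X113.968 Y122.709
G01 X113.968 Y153.074
M5
G0 X0.000 Y0.000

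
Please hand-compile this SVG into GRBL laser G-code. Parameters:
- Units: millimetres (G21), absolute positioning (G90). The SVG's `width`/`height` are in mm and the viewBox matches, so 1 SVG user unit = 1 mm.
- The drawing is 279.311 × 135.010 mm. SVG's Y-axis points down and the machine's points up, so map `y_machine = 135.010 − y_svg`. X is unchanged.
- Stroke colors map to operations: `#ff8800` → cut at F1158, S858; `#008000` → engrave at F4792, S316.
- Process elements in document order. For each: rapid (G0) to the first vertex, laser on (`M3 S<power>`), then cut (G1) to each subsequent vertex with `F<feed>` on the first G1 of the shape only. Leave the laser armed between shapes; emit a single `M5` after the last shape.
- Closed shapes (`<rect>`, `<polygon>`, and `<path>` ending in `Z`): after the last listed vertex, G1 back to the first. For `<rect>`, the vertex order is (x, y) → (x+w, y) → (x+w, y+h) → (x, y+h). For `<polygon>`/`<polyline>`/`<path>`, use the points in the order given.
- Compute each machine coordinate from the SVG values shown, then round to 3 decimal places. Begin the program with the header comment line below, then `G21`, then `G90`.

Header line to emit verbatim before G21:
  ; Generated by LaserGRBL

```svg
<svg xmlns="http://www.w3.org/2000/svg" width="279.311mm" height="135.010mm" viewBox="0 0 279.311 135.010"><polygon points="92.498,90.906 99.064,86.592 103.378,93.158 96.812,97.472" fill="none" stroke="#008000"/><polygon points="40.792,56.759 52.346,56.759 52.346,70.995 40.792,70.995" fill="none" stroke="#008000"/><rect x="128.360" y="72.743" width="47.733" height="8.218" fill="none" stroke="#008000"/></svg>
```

; Generated by LaserGRBL
G21
G90
G0 X92.498 Y44.104
M3 S316
G1 X99.064 Y48.418 F4792
G1 X103.378 Y41.852
G1 X96.812 Y37.538
G1 X92.498 Y44.104
G0 X40.792 Y78.251
M3 S316
G1 X52.346 Y78.251 F4792
G1 X52.346 Y64.015
G1 X40.792 Y64.015
G1 X40.792 Y78.251
G0 X128.360 Y62.267
M3 S316
G1 X176.093 Y62.267 F4792
G1 X176.093 Y54.049
G1 X128.360 Y54.049
G1 X128.360 Y62.267
M5

Since the viewBox matches the mm dimensions, user units are millimetres directly. The only transform is the Y-flip y_m = 135.010 − y_svg.

Shape 1 is a regular polygon drawn with `<polygon>`. Its stroke #008000 means engrave at S316, F4792. After flipping Y the toolpath is (92.498,44.104) → (99.064,48.418) → (103.378,41.852) → (96.812,37.538) → (92.498,44.104), returning to the start.

Shape 2 is a rectangle drawn with `<polygon>`. Its stroke #008000 means engrave at S316, F4792. After flipping Y the toolpath is (40.792,78.251) → (52.346,78.251) → (52.346,64.015) → (40.792,64.015) → (40.792,78.251), returning to the start.

Shape 3 is a rectangle drawn with `<rect>`. Its stroke #008000 means engrave at S316, F4792. After flipping Y the toolpath is (128.360,62.267) → (176.093,62.267) → (176.093,54.049) → (128.360,54.049) → (128.360,62.267), returning to the start.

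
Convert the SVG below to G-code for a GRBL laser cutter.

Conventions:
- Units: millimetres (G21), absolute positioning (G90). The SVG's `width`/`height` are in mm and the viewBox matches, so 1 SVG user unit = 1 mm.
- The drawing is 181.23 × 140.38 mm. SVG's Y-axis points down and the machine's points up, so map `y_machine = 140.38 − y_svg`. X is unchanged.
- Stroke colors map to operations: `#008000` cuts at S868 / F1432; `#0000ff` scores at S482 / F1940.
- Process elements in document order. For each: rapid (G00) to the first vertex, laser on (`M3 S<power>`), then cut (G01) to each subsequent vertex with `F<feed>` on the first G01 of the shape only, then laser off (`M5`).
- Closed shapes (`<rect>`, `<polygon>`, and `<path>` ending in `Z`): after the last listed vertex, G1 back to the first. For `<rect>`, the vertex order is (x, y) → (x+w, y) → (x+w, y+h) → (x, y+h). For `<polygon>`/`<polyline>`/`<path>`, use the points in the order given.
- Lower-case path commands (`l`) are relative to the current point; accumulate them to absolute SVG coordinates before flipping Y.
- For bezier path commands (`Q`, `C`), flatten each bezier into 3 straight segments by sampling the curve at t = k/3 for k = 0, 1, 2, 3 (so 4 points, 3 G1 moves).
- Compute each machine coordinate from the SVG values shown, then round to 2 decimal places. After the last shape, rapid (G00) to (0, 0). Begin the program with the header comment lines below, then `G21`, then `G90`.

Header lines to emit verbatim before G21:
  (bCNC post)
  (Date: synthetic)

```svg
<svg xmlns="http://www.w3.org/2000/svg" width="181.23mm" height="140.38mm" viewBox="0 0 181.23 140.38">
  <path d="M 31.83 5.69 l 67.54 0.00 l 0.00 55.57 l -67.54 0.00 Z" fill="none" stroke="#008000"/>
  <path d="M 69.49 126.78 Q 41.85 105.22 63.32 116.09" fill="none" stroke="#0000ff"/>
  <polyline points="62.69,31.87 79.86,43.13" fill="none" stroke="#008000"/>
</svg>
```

(bCNC post)
(Date: synthetic)
G21
G90
G00 X31.83 Y134.69
M3 S868
G01 X99.37 Y134.69 F1432
G01 X99.37 Y79.12
G01 X31.83 Y79.12
G01 X31.83 Y134.69
M5
G00 X69.49 Y13.60
M3 S482
G01 X56.52 Y24.37 F1940
G01 X54.46 Y27.93
G01 X63.32 Y24.29
M5
G00 X62.69 Y108.51
M3 S868
G01 X79.86 Y97.25 F1432
M5
G00 X0.00 Y0.00

viewBox `0 0 181.23 140.38` with mm width/height → 1 unit = 1 mm. Flip: y_m = 140.38 − y_svg.

**Shape 1** — `<path>` rectangle, stroke `#008000` → cut (S868, F1432). Machine vertices: (31.83,134.69) → (99.37,134.69) → (99.37,79.12) → (31.83,79.12) → (31.83,134.69). Closed: final G1 returns to the first vertex.

**Shape 2** — `<path>` quadratic bezier, stroke `#0000ff` → score (S482, F1940). Control points (SVG): P0=(69.49,126.78), P1=(41.85,105.22), P2=(63.32,116.09); sampled at t=k/3. Machine vertices: (69.49,13.60) → (56.52,24.37) → (54.46,27.93) → (63.32,24.29). Open path.

**Shape 3** — `<polyline>` line segment, stroke `#008000` → cut (S868, F1432). Machine vertices: (62.69,108.51) → (79.86,97.25). Open path.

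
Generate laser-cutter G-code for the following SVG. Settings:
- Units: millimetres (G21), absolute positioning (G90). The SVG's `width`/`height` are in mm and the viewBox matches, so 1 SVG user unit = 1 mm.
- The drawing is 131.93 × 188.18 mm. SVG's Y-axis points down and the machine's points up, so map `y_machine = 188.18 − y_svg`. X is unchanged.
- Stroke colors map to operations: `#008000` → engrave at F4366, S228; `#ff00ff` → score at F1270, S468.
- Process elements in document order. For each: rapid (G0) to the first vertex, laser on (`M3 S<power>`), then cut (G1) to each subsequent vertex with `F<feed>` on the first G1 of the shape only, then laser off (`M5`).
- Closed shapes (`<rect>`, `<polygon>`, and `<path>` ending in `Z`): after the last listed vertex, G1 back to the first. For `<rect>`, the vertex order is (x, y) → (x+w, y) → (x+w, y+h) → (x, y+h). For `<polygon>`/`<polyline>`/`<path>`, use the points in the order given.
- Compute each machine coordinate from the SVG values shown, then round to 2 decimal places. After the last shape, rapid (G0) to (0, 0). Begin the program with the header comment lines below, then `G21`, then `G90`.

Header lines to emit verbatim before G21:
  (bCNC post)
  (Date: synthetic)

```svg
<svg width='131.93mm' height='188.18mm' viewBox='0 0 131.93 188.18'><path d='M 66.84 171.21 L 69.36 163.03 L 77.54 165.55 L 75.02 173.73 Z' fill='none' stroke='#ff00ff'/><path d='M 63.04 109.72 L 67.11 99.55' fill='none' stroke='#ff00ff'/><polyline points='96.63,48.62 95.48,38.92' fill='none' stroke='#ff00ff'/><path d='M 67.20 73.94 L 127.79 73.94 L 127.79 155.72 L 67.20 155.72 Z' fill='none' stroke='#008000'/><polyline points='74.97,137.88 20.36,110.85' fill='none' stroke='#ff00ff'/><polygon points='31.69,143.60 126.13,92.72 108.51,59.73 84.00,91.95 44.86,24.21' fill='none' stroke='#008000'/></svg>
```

(bCNC post)
(Date: synthetic)
G21
G90
G0 X66.84 Y16.97
M3 S468
G1 X69.36 Y25.15 F1270
G1 X77.54 Y22.63
G1 X75.02 Y14.45
G1 X66.84 Y16.97
M5
G0 X63.04 Y78.46
M3 S468
G1 X67.11 Y88.63 F1270
M5
G0 X96.63 Y139.56
M3 S468
G1 X95.48 Y149.26 F1270
M5
G0 X67.20 Y114.24
M3 S228
G1 X127.79 Y114.24 F4366
G1 X127.79 Y32.46
G1 X67.20 Y32.46
G1 X67.20 Y114.24
M5
G0 X74.97 Y50.30
M3 S468
G1 X20.36 Y77.33 F1270
M5
G0 X31.69 Y44.58
M3 S228
G1 X126.13 Y95.46 F4366
G1 X108.51 Y128.45
G1 X84.00 Y96.23
G1 X44.86 Y163.97
G1 X31.69 Y44.58
M5
G0 X0.00 Y0.00

Since the viewBox matches the mm dimensions, user units are millimetres directly. The only transform is the Y-flip y_m = 188.18 − y_svg.

Shape 1 is a regular polygon drawn with `<path>`. Its stroke #ff00ff means score at S468, F1270. After flipping Y the toolpath is (66.84,16.97) → (69.36,25.15) → (77.54,22.63) → (75.02,14.45) → (66.84,16.97), returning to the start.

Shape 2 is a line segment drawn with `<path>`. Its stroke #ff00ff means score at S468, F1270. After flipping Y the toolpath is (63.04,78.46) → (67.11,88.63).

Shape 3 is a line segment drawn with `<polyline>`. Its stroke #ff00ff means score at S468, F1270. After flipping Y the toolpath is (96.63,139.56) → (95.48,149.26).

Shape 4 is a rectangle drawn with `<path>`. Its stroke #008000 means engrave at S228, F4366. After flipping Y the toolpath is (67.20,114.24) → (127.79,114.24) → (127.79,32.46) → (67.20,32.46) → (67.20,114.24), returning to the start.

Shape 5 is a line segment drawn with `<polyline>`. Its stroke #ff00ff means score at S468, F1270. After flipping Y the toolpath is (74.97,50.30) → (20.36,77.33).

Shape 6 is a closed polygon drawn with `<polygon>`. Its stroke #008000 means engrave at S228, F4366. After flipping Y the toolpath is (31.69,44.58) → (126.13,95.46) → (108.51,128.45) → (84.00,96.23) → (44.86,163.97) → (31.69,44.58), returning to the start.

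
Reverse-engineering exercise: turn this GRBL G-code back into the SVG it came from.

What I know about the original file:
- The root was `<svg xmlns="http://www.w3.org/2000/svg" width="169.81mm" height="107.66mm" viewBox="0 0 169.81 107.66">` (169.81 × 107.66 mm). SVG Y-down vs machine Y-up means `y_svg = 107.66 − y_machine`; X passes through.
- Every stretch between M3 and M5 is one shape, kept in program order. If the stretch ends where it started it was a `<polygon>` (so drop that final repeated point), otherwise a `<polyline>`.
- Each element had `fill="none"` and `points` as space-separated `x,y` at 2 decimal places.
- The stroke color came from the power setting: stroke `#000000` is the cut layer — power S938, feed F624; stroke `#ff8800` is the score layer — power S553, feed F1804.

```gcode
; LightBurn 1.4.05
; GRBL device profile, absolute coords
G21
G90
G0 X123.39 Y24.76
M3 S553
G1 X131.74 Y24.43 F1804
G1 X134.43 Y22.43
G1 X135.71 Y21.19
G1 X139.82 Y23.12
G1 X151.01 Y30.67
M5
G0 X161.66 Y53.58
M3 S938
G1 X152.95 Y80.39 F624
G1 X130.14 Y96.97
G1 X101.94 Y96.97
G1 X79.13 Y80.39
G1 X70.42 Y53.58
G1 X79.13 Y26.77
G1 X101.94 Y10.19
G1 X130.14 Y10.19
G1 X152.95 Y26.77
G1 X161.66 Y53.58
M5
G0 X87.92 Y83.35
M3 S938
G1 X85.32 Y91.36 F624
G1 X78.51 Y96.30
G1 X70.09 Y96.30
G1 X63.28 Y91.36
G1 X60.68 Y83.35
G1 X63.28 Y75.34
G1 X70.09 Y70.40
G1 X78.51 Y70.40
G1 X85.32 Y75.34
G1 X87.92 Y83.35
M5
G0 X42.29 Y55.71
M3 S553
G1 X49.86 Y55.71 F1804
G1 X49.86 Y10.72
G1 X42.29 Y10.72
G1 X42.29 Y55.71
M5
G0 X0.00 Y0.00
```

<svg xmlns="http://www.w3.org/2000/svg" width="169.81mm" height="107.66mm" viewBox="0 0 169.81 107.66">
  <polyline points="123.39,82.90 131.74,83.23 134.43,85.23 135.71,86.47 139.82,84.54 151.01,76.99" fill="none" stroke="#ff8800"/>
  <polygon points="161.66,54.08 152.95,27.27 130.14,10.69 101.94,10.69 79.13,27.27 70.42,54.08 79.13,80.89 101.94,97.47 130.14,97.47 152.95,80.89" fill="none" stroke="#000000"/>
  <polygon points="87.92,24.31 85.32,16.30 78.51,11.36 70.09,11.36 63.28,16.30 60.68,24.31 63.28,32.32 70.09,37.26 78.51,37.26 85.32,32.32" fill="none" stroke="#000000"/>
  <polygon points="42.29,51.95 49.86,51.95 49.86,96.94 42.29,96.94" fill="none" stroke="#ff8800"/>
</svg>

y_svg = 107.66 − y_m.

[1] S553→`#ff8800` (score); open run; points: 123.39,82.90 131.74,83.23 134.43,85.23 135.71,86.47 139.82,84.54 151.01,76.99

[2] S938→`#000000` (cut); closed run; points: 161.66,54.08 152.95,27.27 130.14,10.69 101.94,10.69 79.13,27.27 70.42,54.08 79.13,80.89 101.94,97.47 130.14,97.47 152.95,80.89

[3] S938→`#000000` (cut); closed run; points: 87.92,24.31 85.32,16.30 78.51,11.36 70.09,11.36 63.28,16.30 60.68,24.31 63.28,32.32 70.09,37.26 78.51,37.26 85.32,32.32

[4] S553→`#ff8800` (score); closed run; points: 42.29,51.95 49.86,51.95 49.86,96.94 42.29,96.94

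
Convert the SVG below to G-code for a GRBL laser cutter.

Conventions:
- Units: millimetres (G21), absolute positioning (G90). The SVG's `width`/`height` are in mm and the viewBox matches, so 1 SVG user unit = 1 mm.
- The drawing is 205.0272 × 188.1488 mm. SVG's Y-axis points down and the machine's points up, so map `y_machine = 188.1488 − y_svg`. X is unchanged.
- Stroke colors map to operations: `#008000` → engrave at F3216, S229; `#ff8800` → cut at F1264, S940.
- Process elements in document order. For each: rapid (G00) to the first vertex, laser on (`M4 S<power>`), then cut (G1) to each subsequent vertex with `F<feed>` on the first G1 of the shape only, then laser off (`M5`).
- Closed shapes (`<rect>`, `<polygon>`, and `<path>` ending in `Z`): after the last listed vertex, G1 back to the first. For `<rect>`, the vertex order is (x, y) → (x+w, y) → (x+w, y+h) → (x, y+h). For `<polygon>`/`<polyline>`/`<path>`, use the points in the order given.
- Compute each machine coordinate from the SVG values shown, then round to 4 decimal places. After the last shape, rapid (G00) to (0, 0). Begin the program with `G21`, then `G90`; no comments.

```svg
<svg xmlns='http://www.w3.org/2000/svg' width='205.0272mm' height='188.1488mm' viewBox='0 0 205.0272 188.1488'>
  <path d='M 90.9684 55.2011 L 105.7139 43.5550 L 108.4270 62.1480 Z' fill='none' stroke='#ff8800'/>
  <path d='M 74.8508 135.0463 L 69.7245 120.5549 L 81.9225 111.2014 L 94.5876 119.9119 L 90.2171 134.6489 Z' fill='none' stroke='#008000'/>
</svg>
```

Since the viewBox matches the mm dimensions, user units are millimetres directly. The only transform is the Y-flip y_m = 188.1488 − y_svg.

Shape 1 is a regular polygon drawn with `<path>`. Its stroke #ff8800 means cut at S940, F1264. After flipping Y the toolpath is (90.9684,132.9477) → (105.7139,144.5938) → (108.4270,126.0008) → (90.9684,132.9477), returning to the start.

Shape 2 is a regular polygon drawn with `<path>`. Its stroke #008000 means engrave at S229, F3216. After flipping Y the toolpath is (74.8508,53.1025) → (69.7245,67.5939) → (81.9225,76.9474) → (94.5876,68.2369) → (90.2171,53.4999) → (74.8508,53.1025), returning to the start.

G21
G90
G00 X90.9684 Y132.9477
M4 S940
G1 X105.7139 Y144.5938 F1264
G1 X108.4270 Y126.0008
G1 X90.9684 Y132.9477
M5
G00 X74.8508 Y53.1025
M4 S229
G1 X69.7245 Y67.5939 F3216
G1 X81.9225 Y76.9474
G1 X94.5876 Y68.2369
G1 X90.2171 Y53.4999
G1 X74.8508 Y53.1025
M5
G00 X0.0000 Y0.0000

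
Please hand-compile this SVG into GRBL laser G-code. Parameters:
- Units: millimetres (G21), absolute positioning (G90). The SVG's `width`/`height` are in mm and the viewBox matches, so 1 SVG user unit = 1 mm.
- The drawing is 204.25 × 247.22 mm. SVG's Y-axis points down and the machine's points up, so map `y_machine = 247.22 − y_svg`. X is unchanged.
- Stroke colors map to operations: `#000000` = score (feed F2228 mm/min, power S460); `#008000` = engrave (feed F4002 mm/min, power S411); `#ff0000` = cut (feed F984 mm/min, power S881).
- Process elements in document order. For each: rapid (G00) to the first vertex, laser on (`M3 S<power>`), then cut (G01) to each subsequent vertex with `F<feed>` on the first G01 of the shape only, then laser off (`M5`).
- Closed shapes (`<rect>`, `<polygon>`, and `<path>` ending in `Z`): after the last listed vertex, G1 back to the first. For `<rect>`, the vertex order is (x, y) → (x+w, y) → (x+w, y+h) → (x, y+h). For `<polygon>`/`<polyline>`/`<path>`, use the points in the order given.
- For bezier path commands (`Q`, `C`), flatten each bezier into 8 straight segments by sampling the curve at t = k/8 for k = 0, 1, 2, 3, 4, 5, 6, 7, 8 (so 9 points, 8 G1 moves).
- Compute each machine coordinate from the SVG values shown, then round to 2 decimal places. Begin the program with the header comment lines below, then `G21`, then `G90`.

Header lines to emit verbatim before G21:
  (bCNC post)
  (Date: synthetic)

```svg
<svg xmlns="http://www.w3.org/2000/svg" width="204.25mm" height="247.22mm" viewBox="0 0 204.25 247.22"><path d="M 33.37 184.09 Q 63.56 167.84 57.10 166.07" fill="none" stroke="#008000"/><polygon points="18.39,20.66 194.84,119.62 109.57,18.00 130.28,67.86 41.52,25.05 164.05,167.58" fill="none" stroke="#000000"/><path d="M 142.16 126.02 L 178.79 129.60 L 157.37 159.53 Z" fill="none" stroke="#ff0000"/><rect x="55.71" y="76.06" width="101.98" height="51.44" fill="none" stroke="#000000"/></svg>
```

(bCNC post)
(Date: synthetic)
G21
G90
G00 X33.37 Y63.13
M3 S411
G01 X40.34 Y66.97 F4002
G01 X46.17 Y70.35
G01 X50.86 Y73.28
G01 X54.40 Y75.76
G01 X56.79 Y77.79
G01 X58.04 Y79.36
G01 X58.14 Y80.48
G01 X57.10 Y81.15
M5
G00 X18.39 Y226.56
M3 S460
G01 X194.84 Y127.60 F2228
G01 X109.57 Y229.22
G01 X130.28 Y179.36
G01 X41.52 Y222.17
G01 X164.05 Y79.64
G01 X18.39 Y226.56
M5
G00 X142.16 Y121.20
M3 S881
G01 X178.79 Y117.62 F984
G01 X157.37 Y87.69
G01 X142.16 Y121.20
M5
G00 X55.71 Y171.16
M3 S460
G01 X157.69 Y171.16 F2228
G01 X157.69 Y119.72
G01 X55.71 Y119.72
G01 X55.71 Y171.16
M5

1 u = 1 mm; y_m = 247.22 − y.

[1] `<path>` quadratic bezier, #008000→engrave S411 F4002: (33.37,63.13) → (40.34,66.97) → (46.17,70.35) → (50.86,73.28) → (54.40,75.76) → (56.79,77.79) → (58.04,79.36) → (58.14,80.48) → (57.10,81.15)

[2] `<polygon>` closed polygon, #000000→score S460 F2228: (18.39,226.56) → (194.84,127.60) → (109.57,229.22) → (130.28,179.36) → (41.52,222.17) → (164.05,79.64) → (18.39,226.56) (closed)

[3] `<path>` regular polygon, #ff0000→cut S881 F984: (142.16,121.20) → (178.79,117.62) → (157.37,87.69) → (142.16,121.20) (closed)

[4] `<rect>` rectangle, #000000→score S460 F2228: (55.71,171.16) → (157.69,171.16) → (157.69,119.72) → (55.71,119.72) → (55.71,171.16) (closed)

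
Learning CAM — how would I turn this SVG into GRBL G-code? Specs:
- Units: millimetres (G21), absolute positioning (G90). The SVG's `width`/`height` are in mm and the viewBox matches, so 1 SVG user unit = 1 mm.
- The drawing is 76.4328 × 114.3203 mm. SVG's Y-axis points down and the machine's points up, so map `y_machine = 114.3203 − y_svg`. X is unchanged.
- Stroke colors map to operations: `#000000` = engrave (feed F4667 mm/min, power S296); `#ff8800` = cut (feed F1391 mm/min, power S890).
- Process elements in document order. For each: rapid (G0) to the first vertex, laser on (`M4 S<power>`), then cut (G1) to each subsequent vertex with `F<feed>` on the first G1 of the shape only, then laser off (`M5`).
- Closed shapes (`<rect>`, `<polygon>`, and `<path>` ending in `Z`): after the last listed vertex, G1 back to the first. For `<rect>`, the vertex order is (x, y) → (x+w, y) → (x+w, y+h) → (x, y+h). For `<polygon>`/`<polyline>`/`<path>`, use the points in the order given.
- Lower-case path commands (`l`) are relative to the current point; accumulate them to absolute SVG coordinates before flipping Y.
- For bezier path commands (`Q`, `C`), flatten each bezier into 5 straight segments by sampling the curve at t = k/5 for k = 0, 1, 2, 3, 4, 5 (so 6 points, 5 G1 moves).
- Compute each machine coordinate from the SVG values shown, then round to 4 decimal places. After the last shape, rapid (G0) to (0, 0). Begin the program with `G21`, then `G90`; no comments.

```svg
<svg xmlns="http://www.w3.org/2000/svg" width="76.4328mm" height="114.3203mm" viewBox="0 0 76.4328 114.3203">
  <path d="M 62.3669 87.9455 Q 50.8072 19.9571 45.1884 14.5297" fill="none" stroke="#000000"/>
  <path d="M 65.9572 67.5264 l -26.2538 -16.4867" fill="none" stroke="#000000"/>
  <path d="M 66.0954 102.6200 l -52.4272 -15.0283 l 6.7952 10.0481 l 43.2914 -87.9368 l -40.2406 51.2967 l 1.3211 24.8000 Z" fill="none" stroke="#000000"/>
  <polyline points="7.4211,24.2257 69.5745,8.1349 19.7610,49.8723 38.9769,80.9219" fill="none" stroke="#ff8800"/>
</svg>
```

viewBox `0 0 76.4328 114.3203` with mm width/height → 1 unit = 1 mm. Flip: y_m = 114.3203 − y_svg.

**Shape 1** — `<path>` quadratic bezier, stroke `#000000` → engrave (S296, F4667). Control points (SVG): P0=(62.3669,87.9455), P1=(50.8072,19.9571), P2=(45.1884,14.5297); sampled at t=k/5. Machine vertices: (62.3669,26.3748) → (57.9807,51.0677) → (54.0697,70.7558) → (50.6340,85.4389) → (47.6736,95.1172) → (45.1884,99.7906). Open path.

**Shape 2** — `<path>` line segment, stroke `#000000` → engrave (S296, F4667). Machine vertices: (65.9572,46.7939) → (39.7034,63.2806). Open path.

**Shape 3** — `<path>` closed polygon, stroke `#000000` → engrave (S296, F4667). Machine vertices: (66.0954,11.7003) → (13.6682,26.7286) → (20.4634,16.6805) → (63.7548,104.6173) → (23.5142,53.3206) → (24.8353,28.5206) → (66.0954,11.7003). Closed: final G1 returns to the first vertex.

**Shape 4** — `<polyline>` open polyline, stroke `#ff8800` → cut (S890, F1391). Machine vertices: (7.4211,90.0946) → (69.5745,106.1854) → (19.7610,64.4480) → (38.9769,33.3984). Open path.

G21
G90
G0 X62.3669 Y26.3748
M4 S296
G1 X57.9807 Y51.0677 F4667
G1 X54.0697 Y70.7558
G1 X50.6340 Y85.4389
G1 X47.6736 Y95.1172
G1 X45.1884 Y99.7906
M5
G0 X65.9572 Y46.7939
M4 S296
G1 X39.7034 Y63.2806 F4667
M5
G0 X66.0954 Y11.7003
M4 S296
G1 X13.6682 Y26.7286 F4667
G1 X20.4634 Y16.6805
G1 X63.7548 Y104.6173
G1 X23.5142 Y53.3206
G1 X24.8353 Y28.5206
G1 X66.0954 Y11.7003
M5
G0 X7.4211 Y90.0946
M4 S890
G1 X69.5745 Y106.1854 F1391
G1 X19.7610 Y64.4480
G1 X38.9769 Y33.3984
M5
G0 X0.0000 Y0.0000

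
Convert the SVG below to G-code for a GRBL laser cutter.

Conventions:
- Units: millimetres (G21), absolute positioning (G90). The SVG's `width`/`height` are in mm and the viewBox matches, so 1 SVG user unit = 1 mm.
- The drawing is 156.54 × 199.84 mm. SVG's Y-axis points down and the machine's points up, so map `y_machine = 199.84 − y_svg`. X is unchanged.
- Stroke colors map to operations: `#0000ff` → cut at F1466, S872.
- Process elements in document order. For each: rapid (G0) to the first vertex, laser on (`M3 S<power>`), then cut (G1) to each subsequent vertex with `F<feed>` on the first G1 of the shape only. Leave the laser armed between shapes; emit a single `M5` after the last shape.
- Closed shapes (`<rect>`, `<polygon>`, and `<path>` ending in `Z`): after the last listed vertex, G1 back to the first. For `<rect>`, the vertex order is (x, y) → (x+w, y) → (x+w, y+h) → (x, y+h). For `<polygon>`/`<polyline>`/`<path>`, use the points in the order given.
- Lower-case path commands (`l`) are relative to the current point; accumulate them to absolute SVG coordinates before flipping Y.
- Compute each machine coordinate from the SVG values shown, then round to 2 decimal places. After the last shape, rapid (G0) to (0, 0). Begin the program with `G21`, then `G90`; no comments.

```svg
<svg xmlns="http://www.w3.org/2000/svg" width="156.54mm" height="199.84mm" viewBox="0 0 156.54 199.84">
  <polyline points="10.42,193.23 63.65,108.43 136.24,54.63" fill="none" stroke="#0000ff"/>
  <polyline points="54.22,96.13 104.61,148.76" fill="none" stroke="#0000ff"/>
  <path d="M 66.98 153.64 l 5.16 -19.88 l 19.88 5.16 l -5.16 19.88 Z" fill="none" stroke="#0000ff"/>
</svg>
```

G21
G90
G0 X10.42 Y6.61
M3 S872
G1 X63.65 Y91.41 F1466
G1 X136.24 Y145.21
G0 X54.22 Y103.71
M3 S872
G1 X104.61 Y51.08 F1466
G0 X66.98 Y46.20
M3 S872
G1 X72.14 Y66.08 F1466
G1 X92.02 Y60.92
G1 X86.86 Y41.04
G1 X66.98 Y46.20
M5
G0 X0.00 Y0.00

1 u = 1 mm; y_m = 199.84 − y.

[1] `<polyline>` open polyline, #0000ff→cut S872 F1466: (10.42,6.61) → (63.65,91.41) → (136.24,145.21)

[2] `<polyline>` line segment, #0000ff→cut S872 F1466: (54.22,103.71) → (104.61,51.08)

[3] `<path>` regular polygon, #0000ff→cut S872 F1466: (66.98,46.20) → (72.14,66.08) → (92.02,60.92) → (86.86,41.04) → (66.98,46.20) (closed)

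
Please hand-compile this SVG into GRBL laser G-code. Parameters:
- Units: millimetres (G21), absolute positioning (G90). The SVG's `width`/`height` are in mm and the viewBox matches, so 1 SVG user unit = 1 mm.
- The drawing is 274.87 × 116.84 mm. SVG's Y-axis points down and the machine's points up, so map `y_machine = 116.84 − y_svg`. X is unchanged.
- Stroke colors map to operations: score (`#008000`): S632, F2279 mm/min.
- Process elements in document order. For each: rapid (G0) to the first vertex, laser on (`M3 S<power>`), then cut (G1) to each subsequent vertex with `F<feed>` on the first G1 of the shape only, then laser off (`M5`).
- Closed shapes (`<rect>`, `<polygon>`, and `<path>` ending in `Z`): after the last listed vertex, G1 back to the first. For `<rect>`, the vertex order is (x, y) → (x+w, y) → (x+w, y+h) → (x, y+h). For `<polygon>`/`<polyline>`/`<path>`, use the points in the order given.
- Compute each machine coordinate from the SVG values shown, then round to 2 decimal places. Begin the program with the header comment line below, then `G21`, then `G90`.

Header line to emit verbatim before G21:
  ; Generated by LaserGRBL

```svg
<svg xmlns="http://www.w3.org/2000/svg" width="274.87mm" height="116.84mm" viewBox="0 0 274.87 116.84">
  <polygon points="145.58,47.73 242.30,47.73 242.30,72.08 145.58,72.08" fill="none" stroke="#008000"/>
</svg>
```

; Generated by LaserGRBL
G21
G90
G0 X145.58 Y69.11
M3 S632
G1 X242.30 Y69.11 F2279
G1 X242.30 Y44.76
G1 X145.58 Y44.76
G1 X145.58 Y69.11
M5

Since the viewBox matches the mm dimensions, user units are millimetres directly. The only transform is the Y-flip y_m = 116.84 − y_svg.

Shape 1 is a rectangle drawn with `<polygon>`. Its stroke #008000 means score at S632, F2279. After flipping Y the toolpath is (145.58,69.11) → (242.30,69.11) → (242.30,44.76) → (145.58,44.76) → (145.58,69.11), returning to the start.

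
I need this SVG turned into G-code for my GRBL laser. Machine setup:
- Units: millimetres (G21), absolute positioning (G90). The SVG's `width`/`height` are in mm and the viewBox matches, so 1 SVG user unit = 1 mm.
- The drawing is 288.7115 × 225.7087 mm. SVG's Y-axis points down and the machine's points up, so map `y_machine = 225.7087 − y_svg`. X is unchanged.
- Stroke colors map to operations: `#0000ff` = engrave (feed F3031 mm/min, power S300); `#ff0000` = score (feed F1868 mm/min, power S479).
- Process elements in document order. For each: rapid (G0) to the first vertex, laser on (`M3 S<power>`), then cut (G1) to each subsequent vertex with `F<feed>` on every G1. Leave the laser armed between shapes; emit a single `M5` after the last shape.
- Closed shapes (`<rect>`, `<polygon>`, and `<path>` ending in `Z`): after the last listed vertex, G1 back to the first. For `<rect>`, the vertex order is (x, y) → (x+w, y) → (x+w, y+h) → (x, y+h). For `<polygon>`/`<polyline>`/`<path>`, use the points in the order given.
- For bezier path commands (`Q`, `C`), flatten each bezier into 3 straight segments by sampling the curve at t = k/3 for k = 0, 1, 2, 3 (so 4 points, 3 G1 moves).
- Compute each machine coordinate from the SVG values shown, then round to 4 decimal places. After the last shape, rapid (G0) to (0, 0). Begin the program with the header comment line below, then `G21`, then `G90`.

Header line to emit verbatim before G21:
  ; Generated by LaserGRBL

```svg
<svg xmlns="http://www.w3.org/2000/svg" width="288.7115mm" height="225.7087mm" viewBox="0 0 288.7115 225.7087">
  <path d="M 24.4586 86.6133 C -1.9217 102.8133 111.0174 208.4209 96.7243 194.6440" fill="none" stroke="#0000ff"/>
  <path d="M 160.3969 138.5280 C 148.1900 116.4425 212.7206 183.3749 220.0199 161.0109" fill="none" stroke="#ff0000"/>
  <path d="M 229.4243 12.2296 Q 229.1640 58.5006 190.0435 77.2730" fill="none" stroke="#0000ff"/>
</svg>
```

; Generated by LaserGRBL
G21
G90
G0 X24.4586 Y139.0954
M3 S300
G1 X34.6458 Y100.8259 F3031
G1 X78.4789 Y49.3496 F3031
G1 X96.7243 Y31.0647 F3031
G0 X160.3969 Y87.1807
M3 S479
G1 X168.8074 Y86.1978 F1868
G1 X198.6053 Y65.4950 F1868
G1 X220.0199 Y64.6978 F1868
G0 X229.4243 Y213.4791
M3 S300
G1 X224.9330 Y185.6872 F3031
G1 X211.8060 Y164.0060 F3031
G1 X190.0435 Y148.4357 F3031
M5
G0 X0.0000 Y0.0000

Since the viewBox matches the mm dimensions, user units are millimetres directly. The only transform is the Y-flip y_m = 225.7087 − y_svg.

Shape 1 is a cubic bezier drawn with `<path>`. Its stroke #0000ff means engrave at S300, F3031. After flipping Y the toolpath is (24.4586,139.0954) → (34.6458,100.8259) → (78.4789,49.3496) → (96.7243,31.0647).

Shape 2 is a cubic bezier drawn with `<path>`. Its stroke #ff0000 means score at S479, F1868. After flipping Y the toolpath is (160.3969,87.1807) → (168.8074,86.1978) → (198.6053,65.4950) → (220.0199,64.6978).

Shape 3 is a quadratic bezier drawn with `<path>`. Its stroke #0000ff means engrave at S300, F3031. After flipping Y the toolpath is (229.4243,213.4791) → (224.9330,185.6872) → (211.8060,164.0060) → (190.0435,148.4357).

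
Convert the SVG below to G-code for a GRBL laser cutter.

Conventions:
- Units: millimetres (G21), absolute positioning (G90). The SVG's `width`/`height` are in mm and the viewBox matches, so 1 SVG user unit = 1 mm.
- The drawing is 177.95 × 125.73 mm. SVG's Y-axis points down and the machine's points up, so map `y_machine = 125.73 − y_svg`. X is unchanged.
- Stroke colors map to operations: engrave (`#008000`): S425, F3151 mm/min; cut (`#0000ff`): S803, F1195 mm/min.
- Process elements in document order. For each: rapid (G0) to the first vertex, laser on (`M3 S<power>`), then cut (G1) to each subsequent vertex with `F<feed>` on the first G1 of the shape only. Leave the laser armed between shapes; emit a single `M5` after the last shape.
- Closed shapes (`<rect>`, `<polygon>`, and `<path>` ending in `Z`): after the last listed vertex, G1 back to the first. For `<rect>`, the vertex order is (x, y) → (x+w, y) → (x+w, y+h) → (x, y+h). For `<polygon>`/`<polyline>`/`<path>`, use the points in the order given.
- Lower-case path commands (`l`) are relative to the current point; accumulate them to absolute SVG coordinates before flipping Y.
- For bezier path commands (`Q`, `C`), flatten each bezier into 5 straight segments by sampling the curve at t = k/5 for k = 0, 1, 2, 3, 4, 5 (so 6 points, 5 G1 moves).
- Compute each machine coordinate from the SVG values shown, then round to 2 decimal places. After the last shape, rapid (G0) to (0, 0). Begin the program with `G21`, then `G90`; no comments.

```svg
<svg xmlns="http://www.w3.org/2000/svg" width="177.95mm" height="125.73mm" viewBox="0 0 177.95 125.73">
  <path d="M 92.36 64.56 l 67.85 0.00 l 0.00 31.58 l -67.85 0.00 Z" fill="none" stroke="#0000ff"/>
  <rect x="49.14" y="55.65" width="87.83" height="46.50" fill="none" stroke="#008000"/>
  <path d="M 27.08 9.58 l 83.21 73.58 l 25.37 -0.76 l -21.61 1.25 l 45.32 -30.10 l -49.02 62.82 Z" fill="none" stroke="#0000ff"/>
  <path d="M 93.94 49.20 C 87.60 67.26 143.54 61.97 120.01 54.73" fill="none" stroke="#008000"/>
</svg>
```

G21
G90
G0 X92.36 Y61.17
M3 S803
G1 X160.21 Y61.17 F1195
G1 X160.21 Y29.59
G1 X92.36 Y29.59
G1 X92.36 Y61.17
G0 X49.14 Y70.08
M3 S425
G1 X136.97 Y70.08 F3151
G1 X136.97 Y23.58
G1 X49.14 Y23.58
G1 X49.14 Y70.08
G0 X27.08 Y116.15
M3 S803
G1 X110.29 Y42.57 F1195
G1 X135.66 Y43.33
G1 X114.05 Y42.08
G1 X159.37 Y72.18
G1 X110.35 Y9.36
G1 X27.08 Y116.15
G0 X93.94 Y76.53
M3 S425
G1 X96.48 Y68.32 F3151
G1 X107.15 Y64.70
G1 X119.17 Y64.62
G1 X125.73 Y67.06
G1 X120.01 Y71.00
M5
G0 X0.00 Y0.00

Since the viewBox matches the mm dimensions, user units are millimetres directly. The only transform is the Y-flip y_m = 125.73 − y_svg.

Shape 1 is a rectangle drawn with `<path>`. Its stroke #0000ff means cut at S803, F1195. After flipping Y the toolpath is (92.36,61.17) → (160.21,61.17) → (160.21,29.59) → (92.36,29.59) → (92.36,61.17), returning to the start.

Shape 2 is a rectangle drawn with `<rect>`. Its stroke #008000 means engrave at S425, F3151. After flipping Y the toolpath is (49.14,70.08) → (136.97,70.08) → (136.97,23.58) → (49.14,23.58) → (49.14,70.08), returning to the start.

Shape 3 is a closed polygon drawn with `<path>`. Its stroke #0000ff means cut at S803, F1195. After flipping Y the toolpath is (27.08,116.15) → (110.29,42.57) → (135.66,43.33) → (114.05,42.08) → (159.37,72.18) → (110.35,9.36) → (27.08,116.15), returning to the start.

Shape 4 is a cubic bezier drawn with `<path>`. Its stroke #008000 means engrave at S425, F3151. After flipping Y the toolpath is (93.94,76.53) → (96.48,68.32) → (107.15,64.70) → (119.17,64.62) → (125.73,67.06) → (120.01,71.00).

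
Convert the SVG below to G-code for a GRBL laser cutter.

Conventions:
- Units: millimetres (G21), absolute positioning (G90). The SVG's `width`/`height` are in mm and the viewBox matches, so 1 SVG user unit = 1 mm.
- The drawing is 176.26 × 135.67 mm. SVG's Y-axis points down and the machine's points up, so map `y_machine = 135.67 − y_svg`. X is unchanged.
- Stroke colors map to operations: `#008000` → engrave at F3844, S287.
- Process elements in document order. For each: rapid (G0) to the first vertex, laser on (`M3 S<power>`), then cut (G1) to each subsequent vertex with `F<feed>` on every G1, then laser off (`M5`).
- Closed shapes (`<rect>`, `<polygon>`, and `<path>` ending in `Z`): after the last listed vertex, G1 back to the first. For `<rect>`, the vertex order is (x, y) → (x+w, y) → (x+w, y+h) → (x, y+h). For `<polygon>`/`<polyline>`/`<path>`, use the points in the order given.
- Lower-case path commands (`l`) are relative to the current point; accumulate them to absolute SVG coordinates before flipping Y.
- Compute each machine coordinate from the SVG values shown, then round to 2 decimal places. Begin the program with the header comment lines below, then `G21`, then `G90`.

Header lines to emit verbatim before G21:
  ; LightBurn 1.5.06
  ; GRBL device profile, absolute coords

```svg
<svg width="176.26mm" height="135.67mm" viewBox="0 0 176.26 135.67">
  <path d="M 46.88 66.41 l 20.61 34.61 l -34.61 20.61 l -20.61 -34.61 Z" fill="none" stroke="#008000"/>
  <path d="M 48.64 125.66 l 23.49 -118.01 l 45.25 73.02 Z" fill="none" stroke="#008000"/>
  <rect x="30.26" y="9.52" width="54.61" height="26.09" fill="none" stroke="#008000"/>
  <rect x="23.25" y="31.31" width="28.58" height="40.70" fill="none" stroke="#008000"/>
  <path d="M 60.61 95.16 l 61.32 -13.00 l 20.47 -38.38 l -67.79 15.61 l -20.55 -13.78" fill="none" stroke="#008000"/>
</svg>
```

Since the viewBox matches the mm dimensions, user units are millimetres directly. The only transform is the Y-flip y_m = 135.67 − y_svg.

Shape 1 is a regular polygon drawn with `<path>`. Its stroke #008000 means engrave at S287, F3844. After flipping Y the toolpath is (46.88,69.26) → (67.49,34.65) → (32.88,14.04) → (12.27,48.65) → (46.88,69.26), returning to the start.

Shape 2 is a closed polygon drawn with `<path>`. Its stroke #008000 means engrave at S287, F3844. After flipping Y the toolpath is (48.64,10.01) → (72.13,128.02) → (117.38,55.00) → (48.64,10.01), returning to the start.

Shape 3 is a rectangle drawn with `<rect>`. Its stroke #008000 means engrave at S287, F3844. After flipping Y the toolpath is (30.26,126.15) → (84.87,126.15) → (84.87,100.06) → (30.26,100.06) → (30.26,126.15), returning to the start.

Shape 4 is a rectangle drawn with `<rect>`. Its stroke #008000 means engrave at S287, F3844. After flipping Y the toolpath is (23.25,104.36) → (51.83,104.36) → (51.83,63.66) → (23.25,63.66) → (23.25,104.36), returning to the start.

Shape 5 is a open polyline drawn with `<path>`. Its stroke #008000 means engrave at S287, F3844. After flipping Y the toolpath is (60.61,40.51) → (121.93,53.51) → (142.40,91.89) → (74.61,76.28) → (54.06,90.06).

; LightBurn 1.5.06
; GRBL device profile, absolute coords
G21
G90
G0 X46.88 Y69.26
M3 S287
G1 X67.49 Y34.65 F3844
G1 X32.88 Y14.04 F3844
G1 X12.27 Y48.65 F3844
G1 X46.88 Y69.26 F3844
M5
G0 X48.64 Y10.01
M3 S287
G1 X72.13 Y128.02 F3844
G1 X117.38 Y55.00 F3844
G1 X48.64 Y10.01 F3844
M5
G0 X30.26 Y126.15
M3 S287
G1 X84.87 Y126.15 F3844
G1 X84.87 Y100.06 F3844
G1 X30.26 Y100.06 F3844
G1 X30.26 Y126.15 F3844
M5
G0 X23.25 Y104.36
M3 S287
G1 X51.83 Y104.36 F3844
G1 X51.83 Y63.66 F3844
G1 X23.25 Y63.66 F3844
G1 X23.25 Y104.36 F3844
M5
G0 X60.61 Y40.51
M3 S287
G1 X121.93 Y53.51 F3844
G1 X142.40 Y91.89 F3844
G1 X74.61 Y76.28 F3844
G1 X54.06 Y90.06 F3844
M5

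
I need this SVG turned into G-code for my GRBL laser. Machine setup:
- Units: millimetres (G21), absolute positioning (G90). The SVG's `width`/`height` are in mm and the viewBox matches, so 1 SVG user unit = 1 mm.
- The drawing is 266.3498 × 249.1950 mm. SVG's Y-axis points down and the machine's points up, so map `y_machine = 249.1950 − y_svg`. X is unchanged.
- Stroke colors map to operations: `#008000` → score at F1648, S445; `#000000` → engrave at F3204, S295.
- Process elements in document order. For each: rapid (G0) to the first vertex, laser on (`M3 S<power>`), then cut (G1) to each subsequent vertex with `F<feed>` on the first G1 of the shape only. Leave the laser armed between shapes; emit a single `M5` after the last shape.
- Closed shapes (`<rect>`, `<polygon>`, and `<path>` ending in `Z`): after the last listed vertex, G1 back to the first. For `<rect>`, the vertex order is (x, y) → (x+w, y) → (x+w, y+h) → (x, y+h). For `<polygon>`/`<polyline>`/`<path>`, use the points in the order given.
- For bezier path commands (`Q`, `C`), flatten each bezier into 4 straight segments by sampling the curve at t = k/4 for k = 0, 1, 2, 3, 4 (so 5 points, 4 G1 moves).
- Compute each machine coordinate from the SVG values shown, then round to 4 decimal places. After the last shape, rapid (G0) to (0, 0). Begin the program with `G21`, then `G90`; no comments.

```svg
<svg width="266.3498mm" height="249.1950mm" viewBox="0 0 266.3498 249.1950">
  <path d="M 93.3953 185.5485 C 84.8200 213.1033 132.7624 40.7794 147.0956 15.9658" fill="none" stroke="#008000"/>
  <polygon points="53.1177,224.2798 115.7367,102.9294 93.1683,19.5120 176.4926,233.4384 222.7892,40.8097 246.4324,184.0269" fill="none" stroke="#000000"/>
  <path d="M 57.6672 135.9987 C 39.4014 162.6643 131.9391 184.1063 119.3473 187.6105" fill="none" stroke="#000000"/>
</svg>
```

Since the viewBox matches the mm dimensions, user units are millimetres directly. The only transform is the Y-flip y_m = 249.1950 − y_svg.

Shape 1 is a cubic bezier drawn with `<path>`. Its stroke #008000 means score at S445, F1648. After flipping Y the toolpath is (93.3953,63.6465) → (96.1527,75.0297) → (111.6548,128.7997) → (131.4522,192.3888) → (147.0956,233.2292).

Shape 2 is a closed polygon drawn with `<polygon>`. Its stroke #000000 means engrave at S295, F3204. After flipping Y the toolpath is (53.1177,24.9152) → (115.7367,146.2656) → (93.1683,229.6830) → (176.4926,15.7566) → (222.7892,208.3853) → (246.4324,65.1681) → (53.1177,24.9152), returning to the start.

Shape 3 is a cubic bezier drawn with `<path>`. Its stroke #000000 means engrave at S295, F3204. After flipping Y the toolpath is (57.6672,113.1963) → (61.3696,94.3752) → (86.3795,78.7049) → (112.4533,67.3773) → (119.3473,61.5845).

G21
G90
G0 X93.3953 Y63.6465
M3 S445
G1 X96.1527 Y75.0297 F1648
G1 X111.6548 Y128.7997
G1 X131.4522 Y192.3888
G1 X147.0956 Y233.2292
G0 X53.1177 Y24.9152
M3 S295
G1 X115.7367 Y146.2656 F3204
G1 X93.1683 Y229.6830
G1 X176.4926 Y15.7566
G1 X222.7892 Y208.3853
G1 X246.4324 Y65.1681
G1 X53.1177 Y24.9152
G0 X57.6672 Y113.1963
M3 S295
G1 X61.3696 Y94.3752 F3204
G1 X86.3795 Y78.7049
G1 X112.4533 Y67.3773
G1 X119.3473 Y61.5845
M5
G0 X0.0000 Y0.0000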